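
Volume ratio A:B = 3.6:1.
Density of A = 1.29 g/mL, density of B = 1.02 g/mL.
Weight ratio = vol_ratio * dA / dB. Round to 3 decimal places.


Wt ratio = 3.6 * 1.29 / 1.02
= 4.553

4.553


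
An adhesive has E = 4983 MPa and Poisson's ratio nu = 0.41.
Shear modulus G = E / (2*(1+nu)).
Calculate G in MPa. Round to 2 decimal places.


G = 4983 / (2*(1+0.41))
= 4983 / 2.82
= 1767.02 MPa

1767.02


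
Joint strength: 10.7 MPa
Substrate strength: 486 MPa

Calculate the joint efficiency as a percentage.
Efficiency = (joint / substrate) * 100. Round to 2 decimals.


Efficiency = (10.7 / 486) * 100 = 2.20%

2.20


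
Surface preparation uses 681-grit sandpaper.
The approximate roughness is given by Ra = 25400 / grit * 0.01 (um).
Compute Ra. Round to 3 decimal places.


Ra = 25400 / 681 * 0.01
= 254 / 681
= 0.373 um

0.373


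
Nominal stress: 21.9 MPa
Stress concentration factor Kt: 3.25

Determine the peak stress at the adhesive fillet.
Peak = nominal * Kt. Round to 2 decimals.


Peak stress = 21.9 * 3.25
= 71.18 MPa

71.18


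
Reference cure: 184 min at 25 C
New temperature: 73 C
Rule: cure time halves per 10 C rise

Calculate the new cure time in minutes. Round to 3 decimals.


factor = 2^((73-25)/10) = 27.8576
t_new = 184 / 27.8576 = 6.605 min

6.605


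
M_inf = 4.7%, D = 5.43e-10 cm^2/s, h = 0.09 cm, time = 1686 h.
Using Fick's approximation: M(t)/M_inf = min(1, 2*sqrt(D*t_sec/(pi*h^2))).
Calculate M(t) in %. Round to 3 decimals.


t = 6069600 s
ratio = min(1, 2*sqrt(5.43e-10*6069600/(pi*0.0081)))
= 0.719768
M(t) = 4.7 * 0.719768 = 3.383%

3.383


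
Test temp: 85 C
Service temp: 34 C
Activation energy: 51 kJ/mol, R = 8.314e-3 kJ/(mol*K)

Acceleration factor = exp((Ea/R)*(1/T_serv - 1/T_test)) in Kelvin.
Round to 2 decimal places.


AF = exp((51/0.008314)*(1/307.15 - 1/358.15))
= 17.18

17.18


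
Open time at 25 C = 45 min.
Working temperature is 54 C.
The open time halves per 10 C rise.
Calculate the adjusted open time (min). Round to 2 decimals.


factor = 2^((54 - 25) / 10) = 7.4643
ot = 45 / 7.4643 = 6.03 min

6.03


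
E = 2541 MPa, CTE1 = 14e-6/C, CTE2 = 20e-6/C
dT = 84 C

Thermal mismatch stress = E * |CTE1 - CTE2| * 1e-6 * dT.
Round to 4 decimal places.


= 2541 * 6e-6 * 84
= 1.2807 MPa

1.2807


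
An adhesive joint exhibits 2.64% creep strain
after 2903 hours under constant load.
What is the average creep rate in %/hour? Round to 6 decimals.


Creep rate = strain / time
= 2.64 / 2903
= 0.000909 %/h

0.000909


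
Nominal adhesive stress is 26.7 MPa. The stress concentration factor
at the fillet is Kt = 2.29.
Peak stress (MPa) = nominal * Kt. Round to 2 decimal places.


Peak = 26.7 * 2.29 = 61.14 MPa

61.14


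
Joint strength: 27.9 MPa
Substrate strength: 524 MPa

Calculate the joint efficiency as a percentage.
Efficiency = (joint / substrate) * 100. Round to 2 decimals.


Efficiency = (27.9 / 524) * 100 = 5.32%

5.32


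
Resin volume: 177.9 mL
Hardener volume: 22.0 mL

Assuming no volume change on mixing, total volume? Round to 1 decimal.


V_total = 177.9 + 22.0 = 199.9 mL

199.9


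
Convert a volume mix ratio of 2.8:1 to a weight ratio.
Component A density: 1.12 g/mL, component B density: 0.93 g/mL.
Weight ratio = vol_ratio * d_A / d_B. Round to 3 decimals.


= 2.8 * 1.12 / 0.93 = 3.372

3.372


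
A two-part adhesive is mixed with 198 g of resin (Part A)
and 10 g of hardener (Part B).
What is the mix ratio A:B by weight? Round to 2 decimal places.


Mix ratio = mass_A / mass_B
= 198 / 10
= 19.80

19.80


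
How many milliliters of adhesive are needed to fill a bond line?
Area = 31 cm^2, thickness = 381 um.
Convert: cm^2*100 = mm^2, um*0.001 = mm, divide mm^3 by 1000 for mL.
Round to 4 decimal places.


= (31 * 100) * (381 * 0.001) / 1000
= 1.1811 mL

1.1811


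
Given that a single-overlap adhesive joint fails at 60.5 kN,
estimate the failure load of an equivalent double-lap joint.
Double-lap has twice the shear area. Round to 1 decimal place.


Double-lap factor = 2
Expected load = 60.5 * 2 = 121.0 kN

121.0


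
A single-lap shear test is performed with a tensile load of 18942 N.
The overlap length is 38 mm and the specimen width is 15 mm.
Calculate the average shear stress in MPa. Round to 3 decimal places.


Shear stress = F / (overlap * width)
= 18942 / (38 * 15)
= 18942 / 570
= 33.232 MPa

33.232


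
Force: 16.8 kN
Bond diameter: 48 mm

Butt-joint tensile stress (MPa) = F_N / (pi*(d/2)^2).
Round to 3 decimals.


F_N = 16.8 * 1000 = 16800.0 N
A = pi*(24.0)^2 = 1809.5574 mm^2
stress = 16800.0 / 1809.5574 = 9.284 MPa

9.284


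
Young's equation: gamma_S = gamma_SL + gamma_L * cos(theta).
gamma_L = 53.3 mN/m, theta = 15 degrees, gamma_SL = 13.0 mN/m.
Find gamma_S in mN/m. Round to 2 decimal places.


cos(15 deg) = 0.965926
gamma_S = 13.0 + 53.3 * 0.965926
= 64.48 mN/m

64.48


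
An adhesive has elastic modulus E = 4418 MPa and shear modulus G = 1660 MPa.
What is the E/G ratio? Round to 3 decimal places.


E/G = 4418 / 1660 = 2.661

2.661


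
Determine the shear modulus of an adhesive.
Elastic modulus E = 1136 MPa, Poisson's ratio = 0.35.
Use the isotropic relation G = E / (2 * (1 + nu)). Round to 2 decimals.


G = 1136 / (2*(1+0.35)) = 1136 / 2.70
= 420.74 MPa

420.74


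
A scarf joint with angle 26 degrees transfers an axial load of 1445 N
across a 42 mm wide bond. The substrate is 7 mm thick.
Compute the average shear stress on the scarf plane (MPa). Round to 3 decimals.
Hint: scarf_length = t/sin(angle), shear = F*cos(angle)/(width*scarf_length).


scarf_length = 7 / sin(26 deg) = 15.9682 mm
cos(26 deg) = 0.898794
shear stress = 1445 * 0.898794 / (42 * 15.9682)
= 1.937 MPa

1.937


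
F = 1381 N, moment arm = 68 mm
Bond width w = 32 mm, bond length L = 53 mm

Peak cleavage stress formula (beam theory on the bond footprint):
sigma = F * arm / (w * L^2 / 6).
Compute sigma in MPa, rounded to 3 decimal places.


sigma = (1381 * 68) / (32 * 2809 / 6)
= 93908 * 6 / 89888
= 563448 / 89888
= 6.268 MPa

6.268


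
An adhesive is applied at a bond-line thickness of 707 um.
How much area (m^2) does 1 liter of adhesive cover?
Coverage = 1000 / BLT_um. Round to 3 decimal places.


Coverage = 1000 / 707 = 1.414 m^2

1.414


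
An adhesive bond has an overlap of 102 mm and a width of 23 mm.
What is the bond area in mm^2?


Bond area = overlap * width
= 102 * 23
= 2346 mm^2

2346


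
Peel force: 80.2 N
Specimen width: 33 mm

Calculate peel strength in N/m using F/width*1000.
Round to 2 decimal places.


Peel strength = 80.2 / 33 * 1000 = 2430.30 N/m

2430.30


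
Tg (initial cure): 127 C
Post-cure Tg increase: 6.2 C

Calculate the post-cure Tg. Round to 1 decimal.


Post-cure Tg = 127 + 6.2 = 133.2 C

133.2


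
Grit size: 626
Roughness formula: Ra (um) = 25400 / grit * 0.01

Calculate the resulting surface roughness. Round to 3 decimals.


Ra = 25400 / 626 * 0.01
= 0.406 um

0.406


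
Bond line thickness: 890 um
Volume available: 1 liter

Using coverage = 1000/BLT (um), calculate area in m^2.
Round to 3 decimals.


1 L = 1e6 mm^3, thickness = 890 um = 0.89 mm
Area = 1e6 / 0.89 mm^2 = (1e6 / 0.89) / 1e6 m^2 = 1000 / 890 m^2
= 1.124 m^2

1.124


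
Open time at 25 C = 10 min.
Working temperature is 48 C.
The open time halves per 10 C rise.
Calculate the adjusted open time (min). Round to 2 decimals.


factor = 2^((48 - 25) / 10) = 4.9246
ot = 10 / 4.9246 = 2.03 min

2.03


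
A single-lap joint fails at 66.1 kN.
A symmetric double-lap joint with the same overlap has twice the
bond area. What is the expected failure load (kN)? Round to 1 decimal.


Double-lap load = 2 * 66.1 = 132.2 kN

132.2


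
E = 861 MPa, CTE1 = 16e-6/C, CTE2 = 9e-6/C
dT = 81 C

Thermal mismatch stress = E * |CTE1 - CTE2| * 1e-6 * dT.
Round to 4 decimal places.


= 861 * 7e-6 * 81
= 0.4882 MPa

0.4882


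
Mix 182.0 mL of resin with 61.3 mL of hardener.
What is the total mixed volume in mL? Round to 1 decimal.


Total = 182.0 + 61.3 = 243.3 mL

243.3


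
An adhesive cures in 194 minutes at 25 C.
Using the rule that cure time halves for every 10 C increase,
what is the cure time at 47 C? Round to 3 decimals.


Factor = 2^((47 - 25) / 10) = 4.5948
Cure time = 194 / 4.5948
= 42.222 minutes

42.222


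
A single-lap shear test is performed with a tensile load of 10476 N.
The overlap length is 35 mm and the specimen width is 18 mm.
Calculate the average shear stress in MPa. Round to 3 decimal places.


Shear stress = F / (overlap * width)
= 10476 / (35 * 18)
= 10476 / 630
= 16.629 MPa

16.629


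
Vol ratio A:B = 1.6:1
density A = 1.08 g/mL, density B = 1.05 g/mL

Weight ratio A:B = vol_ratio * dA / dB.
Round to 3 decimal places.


Weight ratio = 1.6 * 1.08 / 1.05
= 1.646

1.646


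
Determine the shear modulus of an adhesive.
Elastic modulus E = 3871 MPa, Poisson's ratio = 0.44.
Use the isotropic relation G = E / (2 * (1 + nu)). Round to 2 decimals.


G = 3871 / (2*(1+0.44)) = 3871 / 2.88
= 1344.10 MPa

1344.10


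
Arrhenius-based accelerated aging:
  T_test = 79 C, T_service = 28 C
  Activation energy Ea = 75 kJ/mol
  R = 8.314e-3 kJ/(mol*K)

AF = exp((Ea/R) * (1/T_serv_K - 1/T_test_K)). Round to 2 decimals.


T_test_K = 352.15, T_serv_K = 301.15
AF = exp((75/8.314e-3) * (1/301.15 - 1/352.15))
= 76.57

76.57


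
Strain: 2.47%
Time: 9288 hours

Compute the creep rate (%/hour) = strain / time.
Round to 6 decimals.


Creep rate = 2.47 / 9288
= 0.000266 %/h

0.000266


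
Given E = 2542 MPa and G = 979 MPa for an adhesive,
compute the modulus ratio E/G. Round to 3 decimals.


E/G ratio = 2542 / 979 = 2.597

2.597


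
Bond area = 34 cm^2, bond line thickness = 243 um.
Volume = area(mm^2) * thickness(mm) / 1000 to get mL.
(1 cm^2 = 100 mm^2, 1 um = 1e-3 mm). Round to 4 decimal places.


area_mm2 = 34 * 100 = 3400
blt_mm = 243 * 1e-3 = 0.243
vol_mm3 = 3400 * 0.243 = 826.2
vol_mL = 826.2 / 1000 = 0.8262 mL

0.8262


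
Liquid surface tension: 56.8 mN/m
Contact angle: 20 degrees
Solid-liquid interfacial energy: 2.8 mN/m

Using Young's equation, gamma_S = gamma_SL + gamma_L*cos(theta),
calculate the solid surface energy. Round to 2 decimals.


gamma_S = 2.8 + 56.8 * cos(20)
= 56.17 mN/m

56.17


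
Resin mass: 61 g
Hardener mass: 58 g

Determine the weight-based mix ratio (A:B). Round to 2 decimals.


Ratio = 61 / 58 = 1.05

1.05


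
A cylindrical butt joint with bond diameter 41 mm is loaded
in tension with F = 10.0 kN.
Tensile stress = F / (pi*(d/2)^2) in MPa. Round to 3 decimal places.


Area = pi * (41/2)^2 = 1320.2543 mm^2
Stress = 10.0*1000 / 1320.2543
= 7.574 MPa

7.574


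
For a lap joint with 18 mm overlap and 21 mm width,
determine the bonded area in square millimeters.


Area = 18 * 21 = 378 mm^2

378


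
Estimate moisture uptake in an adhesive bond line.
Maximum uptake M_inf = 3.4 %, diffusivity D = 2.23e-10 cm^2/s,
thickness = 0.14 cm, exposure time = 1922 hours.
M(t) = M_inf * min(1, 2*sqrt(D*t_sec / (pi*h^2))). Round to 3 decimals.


Convert time: 1922 h = 6919200 s
ratio = min(1, 2*sqrt(2.23e-10*6919200/(pi*0.14^2)))
= 0.316597
M(t) = 3.4 * 0.316597 = 1.076%

1.076


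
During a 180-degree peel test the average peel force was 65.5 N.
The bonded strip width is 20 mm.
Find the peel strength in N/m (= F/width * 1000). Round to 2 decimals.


Peel strength = F/width * 1000
= 65.5 / 20 * 1000
= 3275.00 N/m

3275.00


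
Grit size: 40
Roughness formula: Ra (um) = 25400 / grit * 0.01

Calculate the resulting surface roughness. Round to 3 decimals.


Ra = 25400 / 40 * 0.01
= 6.350 um

6.350


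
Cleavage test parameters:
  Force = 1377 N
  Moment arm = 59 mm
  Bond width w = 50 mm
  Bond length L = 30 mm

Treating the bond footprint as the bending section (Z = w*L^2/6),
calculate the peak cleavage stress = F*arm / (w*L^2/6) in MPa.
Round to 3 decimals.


M = 1377 * 59 = 81243 N*mm
Z = 50 * 30^2 / 6 = 45000 / 6 mm^3
sigma = M / Z = 6 * 81243 / 45000 = 487458 / 45000
= 10.832 MPa

10.832


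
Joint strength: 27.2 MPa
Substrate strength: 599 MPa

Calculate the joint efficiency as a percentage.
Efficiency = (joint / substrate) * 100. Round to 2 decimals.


Efficiency = (27.2 / 599) * 100 = 4.54%

4.54


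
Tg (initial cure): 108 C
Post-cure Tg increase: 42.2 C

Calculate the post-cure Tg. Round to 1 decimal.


Post-cure Tg = 108 + 42.2 = 150.2 C

150.2


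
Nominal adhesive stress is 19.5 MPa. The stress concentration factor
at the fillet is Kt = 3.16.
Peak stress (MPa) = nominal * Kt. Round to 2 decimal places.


Peak = 19.5 * 3.16 = 61.62 MPa

61.62


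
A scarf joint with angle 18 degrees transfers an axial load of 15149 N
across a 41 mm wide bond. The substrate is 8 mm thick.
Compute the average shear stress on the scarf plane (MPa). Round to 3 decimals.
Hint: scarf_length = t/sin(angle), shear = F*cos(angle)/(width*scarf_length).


scarf_length = 8 / sin(18 deg) = 25.8885 mm
cos(18 deg) = 0.951057
shear stress = 15149 * 0.951057 / (41 * 25.8885)
= 13.574 MPa

13.574


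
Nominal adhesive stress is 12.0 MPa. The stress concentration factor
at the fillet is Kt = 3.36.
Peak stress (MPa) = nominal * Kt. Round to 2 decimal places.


Peak = 12.0 * 3.36 = 40.32 MPa

40.32


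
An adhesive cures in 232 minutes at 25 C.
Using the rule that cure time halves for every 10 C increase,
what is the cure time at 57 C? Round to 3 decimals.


Factor = 2^((57 - 25) / 10) = 9.1896
Cure time = 232 / 9.1896
= 25.246 minutes

25.246


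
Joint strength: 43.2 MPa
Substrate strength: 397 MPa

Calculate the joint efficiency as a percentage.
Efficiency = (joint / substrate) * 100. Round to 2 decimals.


Efficiency = (43.2 / 397) * 100 = 10.88%

10.88


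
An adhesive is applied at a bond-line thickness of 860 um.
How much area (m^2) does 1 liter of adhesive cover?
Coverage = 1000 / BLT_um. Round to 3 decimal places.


Coverage = 1000 / 860 = 1.163 m^2

1.163


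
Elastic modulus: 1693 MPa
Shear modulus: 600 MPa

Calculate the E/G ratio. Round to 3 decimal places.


E / G = 1693 / 600 = 2.822

2.822


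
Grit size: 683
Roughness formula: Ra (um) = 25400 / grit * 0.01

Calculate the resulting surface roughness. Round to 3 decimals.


Ra = 25400 / 683 * 0.01
= 0.372 um

0.372


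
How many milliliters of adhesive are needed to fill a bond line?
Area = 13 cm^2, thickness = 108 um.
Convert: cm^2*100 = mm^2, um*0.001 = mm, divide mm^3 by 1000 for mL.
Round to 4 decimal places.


= (13 * 100) * (108 * 0.001) / 1000
= 0.1404 mL

0.1404


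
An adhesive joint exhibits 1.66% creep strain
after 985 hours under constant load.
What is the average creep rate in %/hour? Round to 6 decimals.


Creep rate = strain / time
= 1.66 / 985
= 0.001685 %/h

0.001685


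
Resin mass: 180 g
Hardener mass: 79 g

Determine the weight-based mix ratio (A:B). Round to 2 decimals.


Ratio = 180 / 79 = 2.28

2.28


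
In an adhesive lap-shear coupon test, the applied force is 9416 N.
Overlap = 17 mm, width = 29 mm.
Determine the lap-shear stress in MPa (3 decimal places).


stress = F / (overlap * width)
= 9416 / (17 * 29)
= 19.099 MPa

19.099


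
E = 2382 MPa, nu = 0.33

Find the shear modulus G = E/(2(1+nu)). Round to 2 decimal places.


G = 2382 / (2 * 1.33)
= 895.49 MPa

895.49


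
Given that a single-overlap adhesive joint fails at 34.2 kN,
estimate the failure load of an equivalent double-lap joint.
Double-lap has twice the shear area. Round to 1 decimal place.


Double-lap factor = 2
Expected load = 34.2 * 2 = 68.4 kN

68.4


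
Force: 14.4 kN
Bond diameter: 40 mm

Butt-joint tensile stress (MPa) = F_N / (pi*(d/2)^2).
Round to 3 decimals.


F_N = 14.4 * 1000 = 14400.0 N
A = pi*(20.0)^2 = 1256.6371 mm^2
stress = 14400.0 / 1256.6371 = 11.459 MPa

11.459


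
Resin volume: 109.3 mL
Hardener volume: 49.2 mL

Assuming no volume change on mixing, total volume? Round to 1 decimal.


V_total = 109.3 + 49.2 = 158.5 mL

158.5


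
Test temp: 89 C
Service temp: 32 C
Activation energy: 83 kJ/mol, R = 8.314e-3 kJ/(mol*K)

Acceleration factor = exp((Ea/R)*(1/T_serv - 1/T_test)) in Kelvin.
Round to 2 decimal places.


AF = exp((83/0.008314)*(1/305.15 - 1/362.15))
= 172.30

172.30


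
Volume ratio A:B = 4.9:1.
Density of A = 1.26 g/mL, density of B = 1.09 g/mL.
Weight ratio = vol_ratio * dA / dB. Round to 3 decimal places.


Wt ratio = 4.9 * 1.26 / 1.09
= 5.664

5.664


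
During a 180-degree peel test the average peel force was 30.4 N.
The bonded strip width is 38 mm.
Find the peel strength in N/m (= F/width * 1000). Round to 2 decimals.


Peel strength = F/width * 1000
= 30.4 / 38 * 1000
= 800.00 N/m

800.00


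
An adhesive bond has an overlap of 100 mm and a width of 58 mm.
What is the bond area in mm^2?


Bond area = overlap * width
= 100 * 58
= 5800 mm^2

5800


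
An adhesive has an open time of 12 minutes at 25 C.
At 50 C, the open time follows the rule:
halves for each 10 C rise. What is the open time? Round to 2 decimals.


Factor = 2^((50-25)/10) = 5.6569
Open time = 12 / 5.6569 = 2.12 min

2.12


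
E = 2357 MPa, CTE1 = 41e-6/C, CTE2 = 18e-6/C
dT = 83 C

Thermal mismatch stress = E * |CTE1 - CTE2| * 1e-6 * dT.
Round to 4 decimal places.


= 2357 * 23e-6 * 83
= 4.4995 MPa

4.4995


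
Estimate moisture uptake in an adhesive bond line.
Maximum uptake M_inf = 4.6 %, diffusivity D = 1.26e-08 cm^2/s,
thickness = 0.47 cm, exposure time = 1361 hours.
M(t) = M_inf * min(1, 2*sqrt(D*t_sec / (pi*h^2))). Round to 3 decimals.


Convert time: 1361 h = 4899600 s
ratio = min(1, 2*sqrt(1.26e-08*4899600/(pi*0.47^2)))
= 0.596517
M(t) = 4.6 * 0.596517 = 2.744%

2.744


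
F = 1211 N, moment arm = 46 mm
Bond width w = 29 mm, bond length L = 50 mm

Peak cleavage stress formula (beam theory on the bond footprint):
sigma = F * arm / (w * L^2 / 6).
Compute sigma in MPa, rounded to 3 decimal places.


sigma = (1211 * 46) / (29 * 2500 / 6)
= 55706 * 6 / 72500
= 334236 / 72500
= 4.610 MPa

4.610


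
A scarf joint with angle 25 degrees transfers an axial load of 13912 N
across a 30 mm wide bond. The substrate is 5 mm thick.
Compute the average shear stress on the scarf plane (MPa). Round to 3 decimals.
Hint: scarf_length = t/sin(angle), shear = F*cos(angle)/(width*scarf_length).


scarf_length = 5 / sin(25 deg) = 11.8310 mm
cos(25 deg) = 0.906308
shear stress = 13912 * 0.906308 / (30 * 11.8310)
= 35.524 MPa

35.524


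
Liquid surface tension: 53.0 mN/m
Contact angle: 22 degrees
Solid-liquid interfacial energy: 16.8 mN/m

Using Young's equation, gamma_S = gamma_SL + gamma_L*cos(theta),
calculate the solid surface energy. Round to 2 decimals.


gamma_S = 16.8 + 53.0 * cos(22)
= 65.94 mN/m

65.94


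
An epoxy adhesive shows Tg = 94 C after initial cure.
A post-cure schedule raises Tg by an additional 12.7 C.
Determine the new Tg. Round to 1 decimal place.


New Tg = 94 + 12.7
= 106.7 C

106.7


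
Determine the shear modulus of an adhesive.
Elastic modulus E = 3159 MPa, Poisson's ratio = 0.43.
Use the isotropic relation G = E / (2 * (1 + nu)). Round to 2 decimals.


G = 3159 / (2*(1+0.43)) = 3159 / 2.86
= 1104.55 MPa

1104.55


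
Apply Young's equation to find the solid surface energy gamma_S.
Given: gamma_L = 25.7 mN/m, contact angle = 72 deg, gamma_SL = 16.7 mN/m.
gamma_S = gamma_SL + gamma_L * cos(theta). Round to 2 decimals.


theta_rad = 72 * pi/180 = 1.256637
gamma_S = 16.7 + 25.7 * cos(1.256637)
= 24.64 mN/m

24.64


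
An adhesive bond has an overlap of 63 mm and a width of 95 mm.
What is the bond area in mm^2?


Bond area = overlap * width
= 63 * 95
= 5985 mm^2

5985


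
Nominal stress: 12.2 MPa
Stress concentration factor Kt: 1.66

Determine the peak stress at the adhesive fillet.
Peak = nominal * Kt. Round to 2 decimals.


Peak stress = 12.2 * 1.66
= 20.25 MPa

20.25


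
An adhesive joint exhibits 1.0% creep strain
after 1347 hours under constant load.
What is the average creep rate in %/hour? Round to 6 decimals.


Creep rate = strain / time
= 1.0 / 1347
= 0.000742 %/h

0.000742


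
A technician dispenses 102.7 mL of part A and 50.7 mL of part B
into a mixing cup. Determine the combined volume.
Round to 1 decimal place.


Combined volume = 102.7 + 50.7
= 153.4 mL

153.4


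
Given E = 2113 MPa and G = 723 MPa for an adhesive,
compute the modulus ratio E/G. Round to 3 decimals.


E/G ratio = 2113 / 723 = 2.923

2.923


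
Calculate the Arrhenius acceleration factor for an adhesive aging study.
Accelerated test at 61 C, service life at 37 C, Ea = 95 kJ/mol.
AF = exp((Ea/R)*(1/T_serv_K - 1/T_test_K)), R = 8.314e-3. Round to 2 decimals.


T_test = 334.15 K, T_serv = 310.15 K
Ea/R = 95 / 0.008314 = 11426.51
AF = exp(11426.51 * (1/310.15 - 1/334.15))
= 14.10

14.10


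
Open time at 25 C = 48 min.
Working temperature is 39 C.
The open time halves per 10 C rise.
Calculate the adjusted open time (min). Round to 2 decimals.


factor = 2^((39 - 25) / 10) = 2.6390
ot = 48 / 2.6390 = 18.19 min

18.19


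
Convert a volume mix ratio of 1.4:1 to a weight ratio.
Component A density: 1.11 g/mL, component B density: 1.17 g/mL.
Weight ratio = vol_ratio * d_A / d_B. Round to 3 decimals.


= 1.4 * 1.11 / 1.17 = 1.328

1.328


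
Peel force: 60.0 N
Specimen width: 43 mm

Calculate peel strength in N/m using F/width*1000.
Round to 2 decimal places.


Peel strength = 60.0 / 43 * 1000 = 1395.35 N/m

1395.35


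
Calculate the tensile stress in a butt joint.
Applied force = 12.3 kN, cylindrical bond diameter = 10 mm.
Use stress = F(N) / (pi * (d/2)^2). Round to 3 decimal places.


A = pi * 5.0^2 = 78.5398 mm^2
sigma = 12300.0 / 78.5398 = 156.608 MPa

156.608


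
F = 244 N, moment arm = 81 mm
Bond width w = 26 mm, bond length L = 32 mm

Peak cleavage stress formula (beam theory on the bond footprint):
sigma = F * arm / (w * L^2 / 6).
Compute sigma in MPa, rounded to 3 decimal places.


sigma = (244 * 81) / (26 * 1024 / 6)
= 19764 * 6 / 26624
= 118584 / 26624
= 4.454 MPa

4.454


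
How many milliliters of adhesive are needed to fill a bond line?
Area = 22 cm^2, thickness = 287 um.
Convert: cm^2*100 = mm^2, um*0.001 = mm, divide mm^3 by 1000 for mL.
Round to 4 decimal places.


= (22 * 100) * (287 * 0.001) / 1000
= 0.6314 mL

0.6314


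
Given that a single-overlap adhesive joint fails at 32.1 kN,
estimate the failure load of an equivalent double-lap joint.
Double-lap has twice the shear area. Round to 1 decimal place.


Double-lap factor = 2
Expected load = 32.1 * 2 = 64.2 kN

64.2


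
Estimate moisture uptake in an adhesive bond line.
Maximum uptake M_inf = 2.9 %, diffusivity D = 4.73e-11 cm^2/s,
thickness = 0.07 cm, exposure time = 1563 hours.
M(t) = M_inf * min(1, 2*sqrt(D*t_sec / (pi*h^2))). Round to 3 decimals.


Convert time: 1563 h = 5626800 s
ratio = min(1, 2*sqrt(4.73e-11*5626800/(pi*0.07^2)))
= 0.262977
M(t) = 2.9 * 0.262977 = 0.763%

0.763


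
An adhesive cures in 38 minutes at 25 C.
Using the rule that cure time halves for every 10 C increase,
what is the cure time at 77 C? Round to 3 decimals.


Factor = 2^((77 - 25) / 10) = 36.7583
Cure time = 38 / 36.7583
= 1.034 minutes

1.034


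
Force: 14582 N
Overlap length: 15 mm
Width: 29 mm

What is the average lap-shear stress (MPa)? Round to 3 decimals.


Average shear stress = F / (overlap * width)
= 14582 / (15 * 29)
= 33.522 MPa

33.522


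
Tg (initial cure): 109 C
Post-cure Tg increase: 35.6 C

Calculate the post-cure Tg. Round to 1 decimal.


Post-cure Tg = 109 + 35.6 = 144.6 C

144.6


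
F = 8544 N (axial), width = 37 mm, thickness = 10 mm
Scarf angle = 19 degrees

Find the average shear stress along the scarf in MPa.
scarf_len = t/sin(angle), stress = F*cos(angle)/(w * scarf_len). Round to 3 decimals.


scarf_len = 10/sin(19 deg) = 30.7155
cos(19 deg) = 0.945519
stress = 8544*0.945519/(37*30.7155) = 7.108 MPa

7.108


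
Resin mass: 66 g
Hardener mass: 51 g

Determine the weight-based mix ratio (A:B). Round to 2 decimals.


Ratio = 66 / 51 = 1.29

1.29


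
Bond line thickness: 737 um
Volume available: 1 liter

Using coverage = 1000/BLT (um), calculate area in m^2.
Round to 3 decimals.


1 L = 1e6 mm^3, thickness = 737 um = 0.737 mm
Area = 1e6 / 0.737 mm^2 = (1e6 / 0.737) / 1e6 m^2 = 1000 / 737 m^2
= 1.357 m^2

1.357


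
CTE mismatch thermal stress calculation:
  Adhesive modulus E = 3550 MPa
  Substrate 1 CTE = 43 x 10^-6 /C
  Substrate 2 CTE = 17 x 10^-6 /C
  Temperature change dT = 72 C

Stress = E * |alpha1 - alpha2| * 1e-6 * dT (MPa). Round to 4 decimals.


delta_alpha = |43 - 17| = 26 x 10^-6/C
Stress = 3550 * 26e-6 * 72
= 6.6456 MPa

6.6456


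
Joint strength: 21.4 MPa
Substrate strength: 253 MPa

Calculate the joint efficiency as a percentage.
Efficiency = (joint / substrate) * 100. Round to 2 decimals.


Efficiency = (21.4 / 253) * 100 = 8.46%

8.46


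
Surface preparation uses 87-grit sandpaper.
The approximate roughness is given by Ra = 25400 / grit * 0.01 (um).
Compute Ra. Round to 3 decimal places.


Ra = 25400 / 87 * 0.01
= 254 / 87
= 2.920 um

2.920


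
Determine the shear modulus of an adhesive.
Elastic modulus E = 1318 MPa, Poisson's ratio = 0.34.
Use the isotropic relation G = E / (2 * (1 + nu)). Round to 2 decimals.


G = 1318 / (2*(1+0.34)) = 1318 / 2.68
= 491.79 MPa

491.79


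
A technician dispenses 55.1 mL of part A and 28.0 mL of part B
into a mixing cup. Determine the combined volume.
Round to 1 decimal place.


Combined volume = 55.1 + 28.0
= 83.1 mL

83.1


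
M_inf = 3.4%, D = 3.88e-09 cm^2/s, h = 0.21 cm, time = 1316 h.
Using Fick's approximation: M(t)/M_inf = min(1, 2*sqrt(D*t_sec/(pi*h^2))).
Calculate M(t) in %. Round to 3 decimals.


t = 4737600 s
ratio = min(1, 2*sqrt(3.88e-09*4737600/(pi*0.0441)))
= 0.728502
M(t) = 3.4 * 0.728502 = 2.477%

2.477


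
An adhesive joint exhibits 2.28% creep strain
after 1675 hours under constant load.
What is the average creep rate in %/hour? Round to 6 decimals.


Creep rate = strain / time
= 2.28 / 1675
= 0.001361 %/h

0.001361


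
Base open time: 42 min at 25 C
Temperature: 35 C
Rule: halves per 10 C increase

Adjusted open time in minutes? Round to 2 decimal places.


Acceleration = 2^((35-25)/10) = 2.0000
Open time = 42 / 2.0000 = 21.00 min

21.00


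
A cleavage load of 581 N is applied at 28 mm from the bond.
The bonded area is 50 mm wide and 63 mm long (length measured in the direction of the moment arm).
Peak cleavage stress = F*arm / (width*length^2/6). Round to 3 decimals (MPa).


Moment = 581 * 28 = 16268 N*mm
Section modulus = 50 * 3969 / 6 = 198450 / 6 mm^3
Stress = 16268 / (198450 / 6) = 97608 / 198450
= 0.492 MPa

0.492


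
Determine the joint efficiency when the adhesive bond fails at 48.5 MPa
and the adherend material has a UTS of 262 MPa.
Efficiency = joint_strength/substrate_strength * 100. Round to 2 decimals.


Joint efficiency = 48.5 / 262 * 100
= 18.51%

18.51


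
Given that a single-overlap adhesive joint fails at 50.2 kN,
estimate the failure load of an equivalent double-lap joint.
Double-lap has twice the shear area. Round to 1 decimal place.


Double-lap factor = 2
Expected load = 50.2 * 2 = 100.4 kN

100.4


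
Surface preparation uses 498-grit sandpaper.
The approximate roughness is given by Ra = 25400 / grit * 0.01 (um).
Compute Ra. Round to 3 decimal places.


Ra = 25400 / 498 * 0.01
= 254 / 498
= 0.510 um

0.510


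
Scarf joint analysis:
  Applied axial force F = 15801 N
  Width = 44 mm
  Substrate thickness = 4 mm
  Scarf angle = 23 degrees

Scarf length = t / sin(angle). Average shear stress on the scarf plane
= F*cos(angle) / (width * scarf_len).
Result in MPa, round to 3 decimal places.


Scarf length = 4 / sin(23 deg) = 10.2372 mm
cos(23 deg) = 0.920505
Shear = 15801 * 0.920505 / (44 * 10.2372)
= 32.291 MPa

32.291


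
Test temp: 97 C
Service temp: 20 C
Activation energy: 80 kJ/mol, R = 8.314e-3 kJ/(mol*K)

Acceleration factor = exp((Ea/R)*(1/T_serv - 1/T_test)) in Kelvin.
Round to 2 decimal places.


AF = exp((80/0.008314)*(1/293.15 - 1/370.15))
= 923.48

923.48


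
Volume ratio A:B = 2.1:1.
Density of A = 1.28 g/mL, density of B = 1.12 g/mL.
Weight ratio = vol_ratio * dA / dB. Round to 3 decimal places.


Wt ratio = 2.1 * 1.28 / 1.12
= 2.400

2.400


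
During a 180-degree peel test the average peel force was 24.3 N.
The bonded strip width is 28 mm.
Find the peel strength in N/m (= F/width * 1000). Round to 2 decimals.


Peel strength = F/width * 1000
= 24.3 / 28 * 1000
= 867.86 N/m

867.86


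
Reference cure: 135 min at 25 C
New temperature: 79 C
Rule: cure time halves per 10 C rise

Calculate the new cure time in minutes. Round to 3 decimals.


factor = 2^((79-25)/10) = 42.2243
t_new = 135 / 42.2243 = 3.197 min

3.197


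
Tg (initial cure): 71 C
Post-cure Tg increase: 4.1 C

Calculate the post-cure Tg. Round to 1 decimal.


Post-cure Tg = 71 + 4.1 = 75.1 C

75.1


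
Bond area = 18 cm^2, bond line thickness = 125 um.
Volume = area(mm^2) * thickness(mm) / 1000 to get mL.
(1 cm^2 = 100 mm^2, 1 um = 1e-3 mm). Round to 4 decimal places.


area_mm2 = 18 * 100 = 1800
blt_mm = 125 * 1e-3 = 0.125
vol_mm3 = 1800 * 0.125 = 225.0
vol_mL = 225.0 / 1000 = 0.2250 mL

0.2250


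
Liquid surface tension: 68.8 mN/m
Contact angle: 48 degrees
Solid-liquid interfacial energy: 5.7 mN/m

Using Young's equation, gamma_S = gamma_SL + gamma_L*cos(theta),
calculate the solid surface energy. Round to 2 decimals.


gamma_S = 5.7 + 68.8 * cos(48)
= 51.74 mN/m

51.74


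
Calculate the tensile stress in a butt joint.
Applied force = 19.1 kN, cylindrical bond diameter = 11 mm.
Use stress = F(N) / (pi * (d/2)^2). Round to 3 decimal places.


A = pi * 5.5^2 = 95.0332 mm^2
sigma = 19100.0 / 95.0332 = 200.982 MPa

200.982


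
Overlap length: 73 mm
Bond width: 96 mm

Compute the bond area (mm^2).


Bond area = 73 * 96 = 7008 mm^2

7008


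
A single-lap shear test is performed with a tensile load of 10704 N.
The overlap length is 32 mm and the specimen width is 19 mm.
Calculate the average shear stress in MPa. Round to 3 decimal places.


Shear stress = F / (overlap * width)
= 10704 / (32 * 19)
= 10704 / 608
= 17.605 MPa

17.605


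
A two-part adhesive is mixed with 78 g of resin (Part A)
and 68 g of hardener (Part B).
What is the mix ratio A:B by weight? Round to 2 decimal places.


Mix ratio = mass_A / mass_B
= 78 / 68
= 1.15

1.15


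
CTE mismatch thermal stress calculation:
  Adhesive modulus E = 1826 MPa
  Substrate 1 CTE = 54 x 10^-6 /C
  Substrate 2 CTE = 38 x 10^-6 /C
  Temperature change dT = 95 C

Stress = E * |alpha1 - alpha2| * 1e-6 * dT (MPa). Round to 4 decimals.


delta_alpha = |54 - 38| = 16 x 10^-6/C
Stress = 1826 * 16e-6 * 95
= 2.7755 MPa

2.7755


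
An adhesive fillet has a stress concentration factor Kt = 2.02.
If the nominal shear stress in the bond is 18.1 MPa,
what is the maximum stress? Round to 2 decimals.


Max stress = 18.1 * 2.02 = 36.56 MPa

36.56


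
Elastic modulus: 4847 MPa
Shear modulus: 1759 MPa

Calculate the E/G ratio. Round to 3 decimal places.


E / G = 4847 / 1759 = 2.756

2.756


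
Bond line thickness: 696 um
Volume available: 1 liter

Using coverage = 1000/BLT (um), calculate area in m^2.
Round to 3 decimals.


1 L = 1e6 mm^3, thickness = 696 um = 0.696 mm
Area = 1e6 / 0.696 mm^2 = (1e6 / 0.696) / 1e6 m^2 = 1000 / 696 m^2
= 1.437 m^2

1.437


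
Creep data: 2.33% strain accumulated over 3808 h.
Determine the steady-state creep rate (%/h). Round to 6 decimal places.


Rate = 2.33 / 3808 = 0.000612 %/h

0.000612


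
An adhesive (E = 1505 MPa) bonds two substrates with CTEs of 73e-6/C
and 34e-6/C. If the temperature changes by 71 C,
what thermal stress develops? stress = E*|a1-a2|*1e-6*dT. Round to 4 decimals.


Stress = 1505 * |73 - 34| * 1e-6 * 71
= 4.1673 MPa

4.1673


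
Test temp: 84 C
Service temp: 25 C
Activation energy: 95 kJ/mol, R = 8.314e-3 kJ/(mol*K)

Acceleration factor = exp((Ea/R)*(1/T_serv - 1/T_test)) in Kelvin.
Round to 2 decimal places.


AF = exp((95/0.008314)*(1/298.15 - 1/357.15))
= 561.78

561.78


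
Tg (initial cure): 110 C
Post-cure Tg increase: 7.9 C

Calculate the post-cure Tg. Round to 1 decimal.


Post-cure Tg = 110 + 7.9 = 117.9 C

117.9


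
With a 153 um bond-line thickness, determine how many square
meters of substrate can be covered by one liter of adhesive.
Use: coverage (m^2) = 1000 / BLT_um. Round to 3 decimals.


Coverage = 1000 / 153 = 6.536 m^2

6.536


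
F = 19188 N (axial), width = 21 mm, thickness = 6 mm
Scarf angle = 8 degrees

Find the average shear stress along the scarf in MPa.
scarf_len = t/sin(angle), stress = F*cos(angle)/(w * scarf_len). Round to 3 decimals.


scarf_len = 6/sin(8 deg) = 43.1118
cos(8 deg) = 0.990268
stress = 19188*0.990268/(21*43.1118) = 20.988 MPa

20.988


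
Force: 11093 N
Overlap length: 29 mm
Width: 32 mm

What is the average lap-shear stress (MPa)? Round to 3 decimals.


Average shear stress = F / (overlap * width)
= 11093 / (29 * 32)
= 11.954 MPa

11.954


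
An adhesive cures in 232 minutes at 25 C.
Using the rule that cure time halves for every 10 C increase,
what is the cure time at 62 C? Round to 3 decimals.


Factor = 2^((62 - 25) / 10) = 12.9960
Cure time = 232 / 12.9960
= 17.852 minutes

17.852


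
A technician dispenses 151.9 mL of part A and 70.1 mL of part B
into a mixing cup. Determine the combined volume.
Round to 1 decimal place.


Combined volume = 151.9 + 70.1
= 222.0 mL

222.0


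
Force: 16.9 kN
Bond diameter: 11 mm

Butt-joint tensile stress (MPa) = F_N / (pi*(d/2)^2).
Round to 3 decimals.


F_N = 16.9 * 1000 = 16900.0 N
A = pi*(5.5)^2 = 95.0332 mm^2
stress = 16900.0 / 95.0332 = 177.833 MPa

177.833


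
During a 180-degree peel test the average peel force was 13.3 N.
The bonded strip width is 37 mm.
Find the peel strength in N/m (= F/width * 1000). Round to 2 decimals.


Peel strength = F/width * 1000
= 13.3 / 37 * 1000
= 359.46 N/m

359.46


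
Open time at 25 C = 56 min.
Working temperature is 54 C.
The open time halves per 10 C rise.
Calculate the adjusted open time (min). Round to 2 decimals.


factor = 2^((54 - 25) / 10) = 7.4643
ot = 56 / 7.4643 = 7.50 min

7.50


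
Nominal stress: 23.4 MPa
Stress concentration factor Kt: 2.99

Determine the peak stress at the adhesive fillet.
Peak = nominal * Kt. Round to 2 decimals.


Peak stress = 23.4 * 2.99
= 69.97 MPa

69.97


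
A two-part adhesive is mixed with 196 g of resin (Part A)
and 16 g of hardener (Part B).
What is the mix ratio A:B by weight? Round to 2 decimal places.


Mix ratio = mass_A / mass_B
= 196 / 16
= 12.25

12.25


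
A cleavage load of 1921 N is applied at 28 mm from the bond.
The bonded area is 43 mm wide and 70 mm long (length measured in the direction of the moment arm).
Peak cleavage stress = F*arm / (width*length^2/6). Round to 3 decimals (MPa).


Moment = 1921 * 28 = 53788 N*mm
Section modulus = 43 * 4900 / 6 = 210700 / 6 mm^3
Stress = 53788 / (210700 / 6) = 322728 / 210700
= 1.532 MPa

1.532


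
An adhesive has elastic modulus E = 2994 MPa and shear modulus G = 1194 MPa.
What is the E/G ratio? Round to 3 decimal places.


E/G = 2994 / 1194 = 2.508

2.508


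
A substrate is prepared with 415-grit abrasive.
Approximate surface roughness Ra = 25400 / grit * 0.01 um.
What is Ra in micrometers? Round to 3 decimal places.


Ra = 25400 / 415 * 0.01 = 0.612 um

0.612


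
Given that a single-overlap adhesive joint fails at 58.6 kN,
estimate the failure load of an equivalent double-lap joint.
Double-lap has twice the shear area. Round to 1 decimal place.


Double-lap factor = 2
Expected load = 58.6 * 2 = 117.2 kN

117.2


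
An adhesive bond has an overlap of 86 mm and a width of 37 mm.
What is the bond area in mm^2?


Bond area = overlap * width
= 86 * 37
= 3182 mm^2

3182


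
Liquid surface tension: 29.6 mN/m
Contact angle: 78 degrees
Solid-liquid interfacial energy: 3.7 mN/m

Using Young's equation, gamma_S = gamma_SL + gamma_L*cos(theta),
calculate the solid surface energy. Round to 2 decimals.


gamma_S = 3.7 + 29.6 * cos(78)
= 9.85 mN/m

9.85


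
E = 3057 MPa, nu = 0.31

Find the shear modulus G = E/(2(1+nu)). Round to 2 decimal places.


G = 3057 / (2 * 1.31)
= 1166.79 MPa

1166.79


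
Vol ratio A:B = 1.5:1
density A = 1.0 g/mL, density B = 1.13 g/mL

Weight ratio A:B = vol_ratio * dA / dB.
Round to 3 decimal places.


Weight ratio = 1.5 * 1.0 / 1.13
= 1.327

1.327


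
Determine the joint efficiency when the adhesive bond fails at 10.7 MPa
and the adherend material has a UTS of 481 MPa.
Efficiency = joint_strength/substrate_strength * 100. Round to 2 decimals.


Joint efficiency = 10.7 / 481 * 100
= 2.22%

2.22


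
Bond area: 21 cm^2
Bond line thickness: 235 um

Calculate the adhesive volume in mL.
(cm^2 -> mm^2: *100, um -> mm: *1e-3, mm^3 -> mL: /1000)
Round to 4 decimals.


V = 21*100 * 235*1e-3 / 1000
= 0.4935 mL

0.4935


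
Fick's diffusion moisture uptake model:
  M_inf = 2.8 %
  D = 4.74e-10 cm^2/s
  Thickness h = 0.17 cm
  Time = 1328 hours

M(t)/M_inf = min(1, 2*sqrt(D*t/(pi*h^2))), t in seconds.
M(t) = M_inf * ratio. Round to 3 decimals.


t_sec = 1328 * 3600 = 4780800
ratio = 2*sqrt(4.74e-10*4780800/(pi*0.17^2))
= min(1, 0.315970)
= 0.315970
M(t) = 2.8 * 0.315970 = 0.885 %

0.885


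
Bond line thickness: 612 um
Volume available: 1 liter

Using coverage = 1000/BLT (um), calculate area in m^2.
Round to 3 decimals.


1 L = 1e6 mm^3, thickness = 612 um = 0.612 mm
Area = 1e6 / 0.612 mm^2 = (1e6 / 0.612) / 1e6 m^2 = 1000 / 612 m^2
= 1.634 m^2

1.634


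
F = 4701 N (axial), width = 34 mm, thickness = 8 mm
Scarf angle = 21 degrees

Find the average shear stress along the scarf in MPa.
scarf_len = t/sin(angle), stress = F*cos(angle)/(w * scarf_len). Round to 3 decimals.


scarf_len = 8/sin(21 deg) = 22.3234
cos(21 deg) = 0.933580
stress = 4701*0.933580/(34*22.3234) = 5.782 MPa

5.782


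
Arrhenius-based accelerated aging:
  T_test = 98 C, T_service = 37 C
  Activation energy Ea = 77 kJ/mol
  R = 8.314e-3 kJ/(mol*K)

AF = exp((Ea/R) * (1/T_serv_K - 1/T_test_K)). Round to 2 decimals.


T_test_K = 371.15, T_serv_K = 310.15
AF = exp((77/8.314e-3) * (1/310.15 - 1/371.15))
= 135.35

135.35


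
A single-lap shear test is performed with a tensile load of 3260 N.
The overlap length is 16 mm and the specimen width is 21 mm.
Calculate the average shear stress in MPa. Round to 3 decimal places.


Shear stress = F / (overlap * width)
= 3260 / (16 * 21)
= 3260 / 336
= 9.702 MPa

9.702


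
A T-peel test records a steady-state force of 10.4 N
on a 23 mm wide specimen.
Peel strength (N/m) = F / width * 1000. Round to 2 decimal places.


Peel strength = 10.4 / 23 * 1000
= 452.17 N/m

452.17


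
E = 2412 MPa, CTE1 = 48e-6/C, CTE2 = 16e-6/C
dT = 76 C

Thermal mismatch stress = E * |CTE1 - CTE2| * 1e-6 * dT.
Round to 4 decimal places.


= 2412 * 32e-6 * 76
= 5.8660 MPa

5.8660


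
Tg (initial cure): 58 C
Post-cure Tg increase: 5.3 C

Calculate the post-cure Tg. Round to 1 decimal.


Post-cure Tg = 58 + 5.3 = 63.3 C

63.3


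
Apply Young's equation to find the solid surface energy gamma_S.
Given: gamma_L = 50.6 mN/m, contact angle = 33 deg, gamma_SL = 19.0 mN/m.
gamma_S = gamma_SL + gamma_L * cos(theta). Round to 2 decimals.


theta_rad = 33 * pi/180 = 0.575959
gamma_S = 19.0 + 50.6 * cos(0.575959)
= 61.44 mN/m

61.44


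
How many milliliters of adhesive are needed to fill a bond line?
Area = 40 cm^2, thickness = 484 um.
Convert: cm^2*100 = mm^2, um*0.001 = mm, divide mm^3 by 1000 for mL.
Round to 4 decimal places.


= (40 * 100) * (484 * 0.001) / 1000
= 1.9360 mL

1.9360
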